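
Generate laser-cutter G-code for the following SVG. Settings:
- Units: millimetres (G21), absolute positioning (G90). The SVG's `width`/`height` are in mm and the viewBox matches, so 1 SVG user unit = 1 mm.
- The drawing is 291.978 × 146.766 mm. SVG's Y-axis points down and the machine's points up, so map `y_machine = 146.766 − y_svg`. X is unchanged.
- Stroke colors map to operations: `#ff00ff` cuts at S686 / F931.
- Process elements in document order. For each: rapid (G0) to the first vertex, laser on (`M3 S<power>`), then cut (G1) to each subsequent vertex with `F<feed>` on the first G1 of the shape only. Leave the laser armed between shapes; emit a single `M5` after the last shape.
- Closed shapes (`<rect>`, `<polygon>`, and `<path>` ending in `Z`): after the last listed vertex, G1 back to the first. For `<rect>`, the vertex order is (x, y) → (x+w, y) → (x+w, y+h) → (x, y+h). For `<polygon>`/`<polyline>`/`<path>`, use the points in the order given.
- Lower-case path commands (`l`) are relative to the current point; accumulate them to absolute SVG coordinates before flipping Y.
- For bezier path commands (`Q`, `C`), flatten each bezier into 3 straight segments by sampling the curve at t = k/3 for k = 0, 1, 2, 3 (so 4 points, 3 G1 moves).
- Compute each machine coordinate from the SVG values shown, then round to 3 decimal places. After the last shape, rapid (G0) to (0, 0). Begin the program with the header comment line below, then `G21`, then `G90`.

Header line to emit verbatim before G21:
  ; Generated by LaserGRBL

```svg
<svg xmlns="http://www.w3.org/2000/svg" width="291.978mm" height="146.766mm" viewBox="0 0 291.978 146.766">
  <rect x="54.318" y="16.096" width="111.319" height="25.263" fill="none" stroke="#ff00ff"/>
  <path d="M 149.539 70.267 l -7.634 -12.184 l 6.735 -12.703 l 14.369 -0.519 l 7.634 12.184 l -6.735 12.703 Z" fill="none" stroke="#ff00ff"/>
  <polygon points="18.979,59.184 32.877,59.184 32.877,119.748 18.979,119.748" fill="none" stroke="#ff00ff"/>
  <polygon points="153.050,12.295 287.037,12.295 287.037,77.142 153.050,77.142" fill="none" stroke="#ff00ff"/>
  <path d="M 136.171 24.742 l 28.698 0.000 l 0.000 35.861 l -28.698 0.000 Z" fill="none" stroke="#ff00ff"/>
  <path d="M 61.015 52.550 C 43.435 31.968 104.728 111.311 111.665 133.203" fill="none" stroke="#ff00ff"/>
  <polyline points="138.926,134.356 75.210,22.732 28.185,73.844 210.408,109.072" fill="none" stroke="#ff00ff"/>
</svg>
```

viewBox `0 0 291.978 146.766` with mm width/height → 1 unit = 1 mm. Flip: y_m = 146.766 − y_svg.

**Shape 1** — `<rect>` rectangle, stroke `#ff00ff` → cut (S686, F931). Machine vertices: (54.318,130.670) → (165.637,130.670) → (165.637,105.407) → (54.318,105.407) → (54.318,130.670). Closed: final G1 returns to the first vertex.

**Shape 2** — `<path>` regular polygon, stroke `#ff00ff` → cut (S686, F931). Machine vertices: (149.539,76.499) → (141.905,88.683) → (148.640,101.386) → (163.009,101.905) → (170.643,89.721) → (163.908,77.018) → (149.539,76.499). Closed: final G1 returns to the first vertex.

**Shape 3** — `<polygon>` rectangle, stroke `#ff00ff` → cut (S686, F931). Machine vertices: (18.979,87.582) → (32.877,87.582) → (32.877,27.018) → (18.979,27.018) → (18.979,87.582). Closed: final G1 returns to the first vertex.

**Shape 4** — `<polygon>` rectangle, stroke `#ff00ff` → cut (S686, F931). Machine vertices: (153.050,134.471) → (287.037,134.471) → (287.037,69.624) → (153.050,69.624) → (153.050,134.471). Closed: final G1 returns to the first vertex.

**Shape 5** — `<path>` rectangle, stroke `#ff00ff` → cut (S686, F931). Machine vertices: (136.171,122.024) → (164.869,122.024) → (164.869,86.163) → (136.171,86.163) → (136.171,122.024). Closed: final G1 returns to the first vertex.

**Shape 6** — `<path>` cubic bezier, stroke `#ff00ff` → cut (S686, F931). Control points (SVG): P0=(61.015,52.550), P1=(43.435,31.968), P2=(104.728,111.311), P3=(111.665,133.203); sampled at t=k/3. Machine vertices: (61.015,94.216) → (64.792,87.318) → (91.544,48.777) → (111.665,13.563). Open path.

**Shape 7** — `<polyline>` open polyline, stroke `#ff00ff` → cut (S686, F931). Machine vertices: (138.926,12.410) → (75.210,124.034) → (28.185,72.922) → (210.408,37.694). Open path.

; Generated by LaserGRBL
G21
G90
G0 X54.318 Y130.670
M3 S686
G1 X165.637 Y130.670 F931
G1 X165.637 Y105.407
G1 X54.318 Y105.407
G1 X54.318 Y130.670
G0 X149.539 Y76.499
M3 S686
G1 X141.905 Y88.683 F931
G1 X148.640 Y101.386
G1 X163.009 Y101.905
G1 X170.643 Y89.721
G1 X163.908 Y77.018
G1 X149.539 Y76.499
G0 X18.979 Y87.582
M3 S686
G1 X32.877 Y87.582 F931
G1 X32.877 Y27.018
G1 X18.979 Y27.018
G1 X18.979 Y87.582
G0 X153.050 Y134.471
M3 S686
G1 X287.037 Y134.471 F931
G1 X287.037 Y69.624
G1 X153.050 Y69.624
G1 X153.050 Y134.471
G0 X136.171 Y122.024
M3 S686
G1 X164.869 Y122.024 F931
G1 X164.869 Y86.163
G1 X136.171 Y86.163
G1 X136.171 Y122.024
G0 X61.015 Y94.216
M3 S686
G1 X64.792 Y87.318 F931
G1 X91.544 Y48.777
G1 X111.665 Y13.563
G0 X138.926 Y12.410
M3 S686
G1 X75.210 Y124.034 F931
G1 X28.185 Y72.922
G1 X210.408 Y37.694
M5
G0 X0.000 Y0.000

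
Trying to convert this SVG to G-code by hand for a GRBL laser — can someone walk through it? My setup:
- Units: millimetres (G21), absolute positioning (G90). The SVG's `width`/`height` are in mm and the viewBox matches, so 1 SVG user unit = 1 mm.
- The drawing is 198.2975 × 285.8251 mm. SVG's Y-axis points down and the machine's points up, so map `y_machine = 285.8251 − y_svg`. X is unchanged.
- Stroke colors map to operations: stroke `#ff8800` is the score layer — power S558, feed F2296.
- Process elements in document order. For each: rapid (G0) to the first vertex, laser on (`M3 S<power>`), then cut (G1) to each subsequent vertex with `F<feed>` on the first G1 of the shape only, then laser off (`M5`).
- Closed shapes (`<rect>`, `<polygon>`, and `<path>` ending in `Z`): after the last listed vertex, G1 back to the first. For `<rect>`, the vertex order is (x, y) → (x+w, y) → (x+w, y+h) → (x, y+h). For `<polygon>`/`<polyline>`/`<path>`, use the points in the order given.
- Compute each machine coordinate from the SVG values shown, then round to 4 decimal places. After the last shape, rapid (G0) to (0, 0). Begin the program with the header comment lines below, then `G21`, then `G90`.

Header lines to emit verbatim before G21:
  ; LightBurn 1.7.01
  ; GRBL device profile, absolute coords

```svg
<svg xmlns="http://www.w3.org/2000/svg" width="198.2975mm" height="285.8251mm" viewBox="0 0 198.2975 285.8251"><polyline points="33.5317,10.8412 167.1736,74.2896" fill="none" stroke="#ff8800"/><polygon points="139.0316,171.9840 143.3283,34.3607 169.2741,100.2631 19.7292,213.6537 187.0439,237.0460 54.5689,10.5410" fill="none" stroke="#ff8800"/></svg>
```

1 u = 1 mm; y_m = 285.8251 − y.

[1] `<polyline>` line segment, #ff8800→score S558 F2296: (33.5317,274.9839) → (167.1736,211.5355)

[2] `<polygon>` closed polygon, #ff8800→score S558 F2296: (139.0316,113.8411) → (143.3283,251.4644) → (169.2741,185.5620) → (19.7292,72.1714) → (187.0439,48.7791) → (54.5689,275.2841) → (139.0316,113.8411) (closed)

; LightBurn 1.7.01
; GRBL device profile, absolute coords
G21
G90
G0 X33.5317 Y274.9839
M3 S558
G1 X167.1736 Y211.5355 F2296
M5
G0 X139.0316 Y113.8411
M3 S558
G1 X143.3283 Y251.4644 F2296
G1 X169.2741 Y185.5620
G1 X19.7292 Y72.1714
G1 X187.0439 Y48.7791
G1 X54.5689 Y275.2841
G1 X139.0316 Y113.8411
M5
G0 X0.0000 Y0.0000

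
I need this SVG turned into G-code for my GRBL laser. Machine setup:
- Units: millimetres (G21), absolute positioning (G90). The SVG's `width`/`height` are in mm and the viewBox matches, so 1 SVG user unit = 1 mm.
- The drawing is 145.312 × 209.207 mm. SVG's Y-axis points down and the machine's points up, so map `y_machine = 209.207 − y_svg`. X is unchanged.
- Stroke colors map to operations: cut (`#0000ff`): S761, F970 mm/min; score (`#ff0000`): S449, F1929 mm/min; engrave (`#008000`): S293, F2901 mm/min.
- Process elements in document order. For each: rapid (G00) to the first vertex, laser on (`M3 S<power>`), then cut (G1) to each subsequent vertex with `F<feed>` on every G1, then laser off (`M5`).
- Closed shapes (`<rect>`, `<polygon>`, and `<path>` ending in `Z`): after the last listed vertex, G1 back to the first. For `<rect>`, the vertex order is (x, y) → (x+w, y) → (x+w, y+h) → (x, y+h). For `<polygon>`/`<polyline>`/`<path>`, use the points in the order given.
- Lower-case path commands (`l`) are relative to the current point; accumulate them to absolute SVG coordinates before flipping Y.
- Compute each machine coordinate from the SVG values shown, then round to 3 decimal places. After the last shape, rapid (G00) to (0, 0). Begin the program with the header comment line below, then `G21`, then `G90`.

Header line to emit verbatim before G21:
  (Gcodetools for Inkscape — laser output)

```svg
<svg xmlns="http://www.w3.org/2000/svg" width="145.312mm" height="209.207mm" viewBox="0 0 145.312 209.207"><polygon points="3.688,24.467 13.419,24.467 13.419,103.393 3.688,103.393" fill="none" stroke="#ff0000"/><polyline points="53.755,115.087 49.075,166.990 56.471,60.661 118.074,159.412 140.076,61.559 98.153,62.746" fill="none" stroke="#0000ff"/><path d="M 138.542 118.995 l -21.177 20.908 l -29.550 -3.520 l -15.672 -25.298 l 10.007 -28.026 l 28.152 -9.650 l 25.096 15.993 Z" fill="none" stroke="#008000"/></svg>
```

1 u = 1 mm; y_m = 209.207 − y.

[1] `<polygon>` rectangle, #ff0000→score S449 F1929: (3.688,184.740) → (13.419,184.740) → (13.419,105.814) → (3.688,105.814) → (3.688,184.740) (closed)

[2] `<polyline>` open polyline, #0000ff→cut S761 F970: (53.755,94.120) → (49.075,42.217) → (56.471,148.546) → (118.074,49.795) → (140.076,147.648) → (98.153,146.461)

[3] `<path>` regular polygon, #008000→engrave S293 F2901: (138.542,90.212) → (117.365,69.304) → (87.815,72.824) → (72.143,98.122) → (82.150,126.148) → (110.302,135.798) → (135.398,119.805) → (138.542,90.212) (closed)

(Gcodetools for Inkscape — laser output)
G21
G90
G00 X3.688 Y184.740
M3 S449
G1 X13.419 Y184.740 F1929
G1 X13.419 Y105.814 F1929
G1 X3.688 Y105.814 F1929
G1 X3.688 Y184.740 F1929
M5
G00 X53.755 Y94.120
M3 S761
G1 X49.075 Y42.217 F970
G1 X56.471 Y148.546 F970
G1 X118.074 Y49.795 F970
G1 X140.076 Y147.648 F970
G1 X98.153 Y146.461 F970
M5
G00 X138.542 Y90.212
M3 S293
G1 X117.365 Y69.304 F2901
G1 X87.815 Y72.824 F2901
G1 X72.143 Y98.122 F2901
G1 X82.150 Y126.148 F2901
G1 X110.302 Y135.798 F2901
G1 X135.398 Y119.805 F2901
G1 X138.542 Y90.212 F2901
M5
G00 X0.000 Y0.000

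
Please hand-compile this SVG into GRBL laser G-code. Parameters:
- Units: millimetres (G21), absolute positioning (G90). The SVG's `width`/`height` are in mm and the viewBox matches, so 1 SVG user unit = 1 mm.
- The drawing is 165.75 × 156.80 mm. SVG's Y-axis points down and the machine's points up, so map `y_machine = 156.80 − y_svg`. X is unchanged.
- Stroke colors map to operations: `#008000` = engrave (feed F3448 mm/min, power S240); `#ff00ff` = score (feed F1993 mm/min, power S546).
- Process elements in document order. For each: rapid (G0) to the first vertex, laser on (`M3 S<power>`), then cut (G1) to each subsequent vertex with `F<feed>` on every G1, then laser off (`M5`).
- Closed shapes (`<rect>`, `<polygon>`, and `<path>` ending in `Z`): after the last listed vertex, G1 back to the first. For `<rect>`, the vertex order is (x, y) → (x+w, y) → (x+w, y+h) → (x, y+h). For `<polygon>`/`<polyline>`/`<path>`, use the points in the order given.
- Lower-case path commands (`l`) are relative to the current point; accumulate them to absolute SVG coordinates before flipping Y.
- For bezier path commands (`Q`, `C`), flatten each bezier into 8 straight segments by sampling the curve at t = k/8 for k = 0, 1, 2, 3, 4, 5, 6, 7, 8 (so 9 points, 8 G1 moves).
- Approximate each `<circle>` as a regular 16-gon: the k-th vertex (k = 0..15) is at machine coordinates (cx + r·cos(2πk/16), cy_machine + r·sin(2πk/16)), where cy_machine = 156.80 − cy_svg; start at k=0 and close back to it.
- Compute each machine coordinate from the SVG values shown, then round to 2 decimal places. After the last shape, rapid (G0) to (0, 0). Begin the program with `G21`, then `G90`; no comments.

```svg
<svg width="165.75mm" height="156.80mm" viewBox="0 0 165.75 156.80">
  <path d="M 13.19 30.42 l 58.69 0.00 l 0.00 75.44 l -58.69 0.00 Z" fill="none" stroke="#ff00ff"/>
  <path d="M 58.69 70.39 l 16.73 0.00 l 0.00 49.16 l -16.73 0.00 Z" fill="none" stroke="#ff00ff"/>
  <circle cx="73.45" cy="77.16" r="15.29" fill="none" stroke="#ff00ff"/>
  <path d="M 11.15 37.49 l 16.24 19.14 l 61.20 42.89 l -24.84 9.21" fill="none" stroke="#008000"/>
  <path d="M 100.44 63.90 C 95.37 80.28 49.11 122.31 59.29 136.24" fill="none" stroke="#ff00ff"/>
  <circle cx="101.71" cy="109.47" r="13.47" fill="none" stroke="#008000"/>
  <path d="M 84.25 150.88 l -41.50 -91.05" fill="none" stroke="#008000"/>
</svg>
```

viewBox `0 0 165.75 156.80` with mm width/height → 1 unit = 1 mm. Flip: y_m = 156.80 − y_svg.

**Shape 1** — `<path>` rectangle, stroke `#ff00ff` → score (S546, F1993). Machine vertices: (13.19,126.38) → (71.88,126.38) → (71.88,50.94) → (13.19,50.94) → (13.19,126.38). Closed: final G1 returns to the first vertex.

**Shape 2** — `<path>` rectangle, stroke `#ff00ff` → score (S546, F1993). Machine vertices: (58.69,86.41) → (75.42,86.41) → (75.42,37.25) → (58.69,37.25) → (58.69,86.41). Closed: final G1 returns to the first vertex.

**Shape 3** — `<circle>` circle, stroke `#ff00ff` → score (S546, F1993). Machine vertices: (88.74,79.64) → (87.58,85.49) → (84.26,90.45) → (79.30,93.77) → (73.45,94.93) → (67.60,93.77) → (62.64,90.45) → (59.32,85.49) → (58.16,79.64) → (59.32,73.79) → (62.64,68.83) → (67.60,65.51) → (73.45,64.35) → (79.30,65.51) → (84.26,68.83) → (87.58,73.79) → (88.74,79.64). Closed: final G1 returns to the first vertex.

**Shape 4** — `<path>` open polyline, stroke `#008000` → engrave (S240, F3448). Machine vertices: (11.15,119.31) → (27.39,100.17) → (88.59,57.28) → (63.75,48.07). Open path.

**Shape 5** — `<path>` cubic bezier, stroke `#ff00ff` → score (S546, F1993). Control points (SVG): P0=(100.44,63.90), P1=(95.37,80.28), P2=(49.11,122.31), P3=(59.29,136.24); sampled at t=k/8. Machine vertices: (100.44,92.90) → (96.80,85.66) → (90.44,76.65) → (82.51,66.49) → (74.15,55.81) → (66.50,45.25) → (60.71,35.44) → (57.93,27.00) → (59.29,20.56). Open path.

**Shape 6** — `<circle>` circle, stroke `#008000` → engrave (S240, F3448). Machine vertices: (115.18,47.33) → (114.15,52.48) → (111.23,56.85) → (106.86,59.77) → (101.71,60.80) → (96.56,59.77) → (92.19,56.85) → (89.27,52.48) → (88.24,47.33) → (89.27,42.18) → (92.19,37.81) → (96.56,34.89) → (101.71,33.86) → (106.86,34.89) → (111.23,37.81) → (114.15,42.18) → (115.18,47.33). Closed: final G1 returns to the first vertex.

**Shape 7** — `<path>` line segment, stroke `#008000` → engrave (S240, F3448). Machine vertices: (84.25,5.92) → (42.75,96.97). Open path.

G21
G90
G0 X13.19 Y126.38
M3 S546
G1 X71.88 Y126.38 F1993
G1 X71.88 Y50.94 F1993
G1 X13.19 Y50.94 F1993
G1 X13.19 Y126.38 F1993
M5
G0 X58.69 Y86.41
M3 S546
G1 X75.42 Y86.41 F1993
G1 X75.42 Y37.25 F1993
G1 X58.69 Y37.25 F1993
G1 X58.69 Y86.41 F1993
M5
G0 X88.74 Y79.64
M3 S546
G1 X87.58 Y85.49 F1993
G1 X84.26 Y90.45 F1993
G1 X79.30 Y93.77 F1993
G1 X73.45 Y94.93 F1993
G1 X67.60 Y93.77 F1993
G1 X62.64 Y90.45 F1993
G1 X59.32 Y85.49 F1993
G1 X58.16 Y79.64 F1993
G1 X59.32 Y73.79 F1993
G1 X62.64 Y68.83 F1993
G1 X67.60 Y65.51 F1993
G1 X73.45 Y64.35 F1993
G1 X79.30 Y65.51 F1993
G1 X84.26 Y68.83 F1993
G1 X87.58 Y73.79 F1993
G1 X88.74 Y79.64 F1993
M5
G0 X11.15 Y119.31
M3 S240
G1 X27.39 Y100.17 F3448
G1 X88.59 Y57.28 F3448
G1 X63.75 Y48.07 F3448
M5
G0 X100.44 Y92.90
M3 S546
G1 X96.80 Y85.66 F1993
G1 X90.44 Y76.65 F1993
G1 X82.51 Y66.49 F1993
G1 X74.15 Y55.81 F1993
G1 X66.50 Y45.25 F1993
G1 X60.71 Y35.44 F1993
G1 X57.93 Y27.00 F1993
G1 X59.29 Y20.56 F1993
M5
G0 X115.18 Y47.33
M3 S240
G1 X114.15 Y52.48 F3448
G1 X111.23 Y56.85 F3448
G1 X106.86 Y59.77 F3448
G1 X101.71 Y60.80 F3448
G1 X96.56 Y59.77 F3448
G1 X92.19 Y56.85 F3448
G1 X89.27 Y52.48 F3448
G1 X88.24 Y47.33 F3448
G1 X89.27 Y42.18 F3448
G1 X92.19 Y37.81 F3448
G1 X96.56 Y34.89 F3448
G1 X101.71 Y33.86 F3448
G1 X106.86 Y34.89 F3448
G1 X111.23 Y37.81 F3448
G1 X114.15 Y42.18 F3448
G1 X115.18 Y47.33 F3448
M5
G0 X84.25 Y5.92
M3 S240
G1 X42.75 Y96.97 F3448
M5
G0 X0.00 Y0.00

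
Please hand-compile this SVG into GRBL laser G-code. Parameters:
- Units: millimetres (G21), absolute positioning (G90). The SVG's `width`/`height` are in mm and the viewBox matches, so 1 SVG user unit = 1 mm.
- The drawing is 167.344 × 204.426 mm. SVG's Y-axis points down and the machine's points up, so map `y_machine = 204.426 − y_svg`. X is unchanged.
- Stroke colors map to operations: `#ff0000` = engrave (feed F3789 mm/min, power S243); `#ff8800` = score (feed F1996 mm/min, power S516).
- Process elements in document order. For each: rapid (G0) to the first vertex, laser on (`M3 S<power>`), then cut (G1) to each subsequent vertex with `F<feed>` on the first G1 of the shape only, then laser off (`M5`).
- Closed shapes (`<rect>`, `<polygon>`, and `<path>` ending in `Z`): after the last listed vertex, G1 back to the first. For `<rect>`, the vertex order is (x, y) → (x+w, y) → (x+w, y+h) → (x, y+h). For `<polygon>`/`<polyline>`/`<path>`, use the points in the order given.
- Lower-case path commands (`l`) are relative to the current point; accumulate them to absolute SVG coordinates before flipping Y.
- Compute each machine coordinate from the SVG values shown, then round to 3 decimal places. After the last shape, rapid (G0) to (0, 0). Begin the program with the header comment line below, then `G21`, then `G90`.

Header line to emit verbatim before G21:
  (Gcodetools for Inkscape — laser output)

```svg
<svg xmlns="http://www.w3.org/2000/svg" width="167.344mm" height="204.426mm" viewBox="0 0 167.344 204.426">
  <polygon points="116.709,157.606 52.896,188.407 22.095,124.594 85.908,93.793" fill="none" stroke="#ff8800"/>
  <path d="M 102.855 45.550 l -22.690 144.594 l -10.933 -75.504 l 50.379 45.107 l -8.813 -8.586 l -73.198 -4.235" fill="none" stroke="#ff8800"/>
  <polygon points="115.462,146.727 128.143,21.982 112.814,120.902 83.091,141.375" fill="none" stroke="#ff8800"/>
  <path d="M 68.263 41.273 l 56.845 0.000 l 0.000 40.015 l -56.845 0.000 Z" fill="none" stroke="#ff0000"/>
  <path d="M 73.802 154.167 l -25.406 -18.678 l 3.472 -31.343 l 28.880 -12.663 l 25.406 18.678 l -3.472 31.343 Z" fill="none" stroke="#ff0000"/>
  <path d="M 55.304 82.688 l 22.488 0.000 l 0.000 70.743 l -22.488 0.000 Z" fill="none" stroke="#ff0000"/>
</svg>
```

(Gcodetools for Inkscape — laser output)
G21
G90
G0 X116.709 Y46.820
M3 S516
G1 X52.896 Y16.019 F1996
G1 X22.095 Y79.832
G1 X85.908 Y110.633
G1 X116.709 Y46.820
M5
G0 X102.855 Y158.876
M3 S516
G1 X80.165 Y14.282 F1996
G1 X69.232 Y89.786
G1 X119.611 Y44.679
G1 X110.798 Y53.265
G1 X37.600 Y57.500
M5
G0 X115.462 Y57.699
M3 S516
G1 X128.143 Y182.444 F1996
G1 X112.814 Y83.524
G1 X83.091 Y63.051
G1 X115.462 Y57.699
M5
G0 X68.263 Y163.153
M3 S243
G1 X125.108 Y163.153 F3789
G1 X125.108 Y123.138
G1 X68.263 Y123.138
G1 X68.263 Y163.153
M5
G0 X73.802 Y50.259
M3 S243
G1 X48.396 Y68.937 F3789
G1 X51.868 Y100.280
G1 X80.748 Y112.943
G1 X106.154 Y94.265
G1 X102.682 Y62.922
G1 X73.802 Y50.259
M5
G0 X55.304 Y121.738
M3 S243
G1 X77.792 Y121.738 F3789
G1 X77.792 Y50.995
G1 X55.304 Y50.995
G1 X55.304 Y121.738
M5
G0 X0.000 Y0.000

viewBox `0 0 167.344 204.426` with mm width/height → 1 unit = 1 mm. Flip: y_m = 204.426 − y_svg.

**Shape 1** — `<polygon>` regular polygon, stroke `#ff8800` → score (S516, F1996). Machine vertices: (116.709,46.820) → (52.896,16.019) → (22.095,79.832) → (85.908,110.633) → (116.709,46.820). Closed: final G1 returns to the first vertex.

**Shape 2** — `<path>` open polyline, stroke `#ff8800` → score (S516, F1996). Machine vertices: (102.855,158.876) → (80.165,14.282) → (69.232,89.786) → (119.611,44.679) → (110.798,53.265) → (37.600,57.500). Open path.

**Shape 3** — `<polygon>` closed polygon, stroke `#ff8800` → score (S516, F1996). Machine vertices: (115.462,57.699) → (128.143,182.444) → (112.814,83.524) → (83.091,63.051) → (115.462,57.699). Closed: final G1 returns to the first vertex.

**Shape 4** — `<path>` rectangle, stroke `#ff0000` → engrave (S243, F3789). Machine vertices: (68.263,163.153) → (125.108,163.153) → (125.108,123.138) → (68.263,123.138) → (68.263,163.153). Closed: final G1 returns to the first vertex.

**Shape 5** — `<path>` regular polygon, stroke `#ff0000` → engrave (S243, F3789). Machine vertices: (73.802,50.259) → (48.396,68.937) → (51.868,100.280) → (80.748,112.943) → (106.154,94.265) → (102.682,62.922) → (73.802,50.259). Closed: final G1 returns to the first vertex.

**Shape 6** — `<path>` rectangle, stroke `#ff0000` → engrave (S243, F3789). Machine vertices: (55.304,121.738) → (77.792,121.738) → (77.792,50.995) → (55.304,50.995) → (55.304,121.738). Closed: final G1 returns to the first vertex.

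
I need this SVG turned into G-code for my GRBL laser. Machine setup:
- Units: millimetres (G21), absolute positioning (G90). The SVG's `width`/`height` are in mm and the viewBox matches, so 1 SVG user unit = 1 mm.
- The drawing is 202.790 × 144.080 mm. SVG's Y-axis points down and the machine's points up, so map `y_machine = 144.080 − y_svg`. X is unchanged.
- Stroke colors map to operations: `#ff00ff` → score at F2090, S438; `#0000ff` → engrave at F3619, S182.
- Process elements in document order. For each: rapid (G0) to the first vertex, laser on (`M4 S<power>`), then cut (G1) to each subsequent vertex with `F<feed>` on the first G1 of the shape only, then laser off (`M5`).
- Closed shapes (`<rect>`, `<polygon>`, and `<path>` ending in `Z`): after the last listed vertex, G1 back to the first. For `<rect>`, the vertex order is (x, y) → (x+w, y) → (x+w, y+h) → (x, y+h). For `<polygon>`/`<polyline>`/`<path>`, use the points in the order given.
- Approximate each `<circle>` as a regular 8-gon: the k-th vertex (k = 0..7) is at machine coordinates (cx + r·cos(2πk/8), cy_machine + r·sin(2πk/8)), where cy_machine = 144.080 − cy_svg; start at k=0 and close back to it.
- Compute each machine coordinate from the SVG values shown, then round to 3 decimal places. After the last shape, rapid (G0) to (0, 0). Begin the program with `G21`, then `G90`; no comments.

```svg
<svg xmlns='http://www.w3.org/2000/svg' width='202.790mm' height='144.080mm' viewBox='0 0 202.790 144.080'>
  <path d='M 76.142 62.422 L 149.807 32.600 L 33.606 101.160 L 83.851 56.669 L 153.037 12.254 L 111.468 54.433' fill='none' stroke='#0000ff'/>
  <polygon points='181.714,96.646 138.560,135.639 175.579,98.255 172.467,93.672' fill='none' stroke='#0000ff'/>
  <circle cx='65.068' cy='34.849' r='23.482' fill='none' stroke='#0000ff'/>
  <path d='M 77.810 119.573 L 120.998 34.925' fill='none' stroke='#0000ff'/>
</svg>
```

1 u = 1 mm; y_m = 144.080 − y.

[1] `<path>` open polyline, #0000ff→engrave S182 F3619: (76.142,81.658) → (149.807,111.480) → (33.606,42.920) → (83.851,87.411) → (153.037,131.826) → (111.468,89.647)

[2] `<polygon>` closed polygon, #0000ff→engrave S182 F3619: (181.714,47.434) → (138.560,8.441) → (175.579,45.825) → (172.467,50.408) → (181.714,47.434) (closed)

[3] `<circle>` circle, #0000ff→engrave S182 F3619: (88.550,109.231) → (81.672,125.835) → (65.068,132.713) → (48.464,125.835) → (41.586,109.231) → (48.464,92.627) → (65.068,85.749) → (81.672,92.627) → (88.550,109.231) (closed)

[4] `<path>` line segment, #0000ff→engrave S182 F3619: (77.810,24.507) → (120.998,109.155)

G21
G90
G0 X76.142 Y81.658
M4 S182
G1 X149.807 Y111.480 F3619
G1 X33.606 Y42.920
G1 X83.851 Y87.411
G1 X153.037 Y131.826
G1 X111.468 Y89.647
M5
G0 X181.714 Y47.434
M4 S182
G1 X138.560 Y8.441 F3619
G1 X175.579 Y45.825
G1 X172.467 Y50.408
G1 X181.714 Y47.434
M5
G0 X88.550 Y109.231
M4 S182
G1 X81.672 Y125.835 F3619
G1 X65.068 Y132.713
G1 X48.464 Y125.835
G1 X41.586 Y109.231
G1 X48.464 Y92.627
G1 X65.068 Y85.749
G1 X81.672 Y92.627
G1 X88.550 Y109.231
M5
G0 X77.810 Y24.507
M4 S182
G1 X120.998 Y109.155 F3619
M5
G0 X0.000 Y0.000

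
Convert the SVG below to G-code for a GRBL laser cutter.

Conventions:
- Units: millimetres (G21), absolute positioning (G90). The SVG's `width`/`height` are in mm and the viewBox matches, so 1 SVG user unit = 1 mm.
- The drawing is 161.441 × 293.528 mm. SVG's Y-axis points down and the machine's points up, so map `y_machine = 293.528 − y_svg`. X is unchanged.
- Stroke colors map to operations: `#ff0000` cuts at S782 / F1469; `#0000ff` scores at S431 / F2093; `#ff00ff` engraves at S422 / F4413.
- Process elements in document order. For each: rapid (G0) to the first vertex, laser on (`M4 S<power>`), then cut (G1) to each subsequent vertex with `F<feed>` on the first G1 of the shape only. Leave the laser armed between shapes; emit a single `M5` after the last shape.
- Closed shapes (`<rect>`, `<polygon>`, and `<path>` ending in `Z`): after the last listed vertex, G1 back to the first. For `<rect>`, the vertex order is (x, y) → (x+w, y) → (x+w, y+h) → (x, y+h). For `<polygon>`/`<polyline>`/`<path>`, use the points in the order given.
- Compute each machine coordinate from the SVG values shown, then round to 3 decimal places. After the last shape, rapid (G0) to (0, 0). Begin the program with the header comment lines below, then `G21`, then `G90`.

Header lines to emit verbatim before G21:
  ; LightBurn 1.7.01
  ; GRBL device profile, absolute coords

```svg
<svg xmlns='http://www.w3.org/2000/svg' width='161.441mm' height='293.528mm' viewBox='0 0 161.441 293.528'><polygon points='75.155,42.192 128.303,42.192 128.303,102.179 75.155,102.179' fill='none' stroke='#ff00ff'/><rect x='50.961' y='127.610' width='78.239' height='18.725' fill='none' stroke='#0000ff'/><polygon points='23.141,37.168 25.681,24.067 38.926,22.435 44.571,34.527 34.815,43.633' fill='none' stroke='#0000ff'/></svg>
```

; LightBurn 1.7.01
; GRBL device profile, absolute coords
G21
G90
G0 X75.155 Y251.336
M4 S422
G1 X128.303 Y251.336 F4413
G1 X128.303 Y191.349
G1 X75.155 Y191.349
G1 X75.155 Y251.336
G0 X50.961 Y165.918
M4 S431
G1 X129.200 Y165.918 F2093
G1 X129.200 Y147.193
G1 X50.961 Y147.193
G1 X50.961 Y165.918
G0 X23.141 Y256.360
M4 S431
G1 X25.681 Y269.461 F2093
G1 X38.926 Y271.093
G1 X44.571 Y259.001
G1 X34.815 Y249.895
G1 X23.141 Y256.360
M5
G0 X0.000 Y0.000

viewBox `0 0 161.441 293.528` with mm width/height → 1 unit = 1 mm. Flip: y_m = 293.528 − y_svg.

**Shape 1** — `<polygon>` rectangle, stroke `#ff00ff` → engrave (S422, F4413). Machine vertices: (75.155,251.336) → (128.303,251.336) → (128.303,191.349) → (75.155,191.349) → (75.155,251.336). Closed: final G1 returns to the first vertex.

**Shape 2** — `<rect>` rectangle, stroke `#0000ff` → score (S431, F2093). Machine vertices: (50.961,165.918) → (129.200,165.918) → (129.200,147.193) → (50.961,147.193) → (50.961,165.918). Closed: final G1 returns to the first vertex.

**Shape 3** — `<polygon>` regular polygon, stroke `#0000ff` → score (S431, F2093). Machine vertices: (23.141,256.360) → (25.681,269.461) → (38.926,271.093) → (44.571,259.001) → (34.815,249.895) → (23.141,256.360). Closed: final G1 returns to the first vertex.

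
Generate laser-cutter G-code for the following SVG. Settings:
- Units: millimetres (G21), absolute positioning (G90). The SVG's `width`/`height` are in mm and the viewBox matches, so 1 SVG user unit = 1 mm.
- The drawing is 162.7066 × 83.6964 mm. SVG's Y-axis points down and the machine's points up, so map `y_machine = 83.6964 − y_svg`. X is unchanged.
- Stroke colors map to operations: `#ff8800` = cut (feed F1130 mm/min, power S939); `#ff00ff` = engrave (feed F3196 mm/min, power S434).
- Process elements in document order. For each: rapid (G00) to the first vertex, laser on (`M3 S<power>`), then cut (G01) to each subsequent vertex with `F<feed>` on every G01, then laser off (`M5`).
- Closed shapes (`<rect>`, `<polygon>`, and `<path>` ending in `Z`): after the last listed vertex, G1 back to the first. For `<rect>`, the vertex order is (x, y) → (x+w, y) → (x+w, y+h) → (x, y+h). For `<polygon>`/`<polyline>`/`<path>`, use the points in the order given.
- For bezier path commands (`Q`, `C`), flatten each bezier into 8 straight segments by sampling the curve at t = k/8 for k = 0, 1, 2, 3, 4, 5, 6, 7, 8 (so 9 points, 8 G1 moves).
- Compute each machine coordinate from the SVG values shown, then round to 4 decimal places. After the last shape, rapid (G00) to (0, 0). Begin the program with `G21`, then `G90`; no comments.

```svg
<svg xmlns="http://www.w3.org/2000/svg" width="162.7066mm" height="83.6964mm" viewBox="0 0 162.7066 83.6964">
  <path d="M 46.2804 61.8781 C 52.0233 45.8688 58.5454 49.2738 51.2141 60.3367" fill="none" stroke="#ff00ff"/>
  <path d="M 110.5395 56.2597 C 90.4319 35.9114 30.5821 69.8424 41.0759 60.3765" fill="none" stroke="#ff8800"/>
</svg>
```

viewBox `0 0 162.7066 83.6964` with mm width/height → 1 unit = 1 mm. Flip: y_m = 83.6964 − y_svg.

**Shape 1** — `<path>` cubic bezier, stroke `#ff00ff` → engrave (S434, F3196). Control points (SVG): P0=(46.2804,61.8781), P1=(52.0233,45.8688), P2=(58.5454,49.2738), P3=(51.2141,60.3367); sampled at t=k/8. Machine vertices: (46.2804,21.8183) → (48.4419,26.9347) → (50.5050,30.3688) → (52.2982,32.2583) → (53.6501,32.7411) → (54.3891,31.9548) → (54.3437,30.0373) → (53.3425,27.1264) → (51.2141,23.3597). Open path.

**Shape 2** — `<path>` cubic bezier, stroke `#ff8800` → cut (S939, F1130). Control points (SVG): P0=(110.5395,56.2597), P1=(90.4319,35.9114), P2=(30.5821,69.8424), P3=(41.0759,60.3765); sampled at t=k/8. Machine vertices: (110.5395,27.4367) → (101.3512,32.7137) → (89.7272,34.0467) → (76.9575,32.5804) → (64.3322,29.4592) → (53.1413,25.8279) → (44.6749,22.8312) → (40.2231,21.6136) → (41.0759,23.3199). Open path.

G21
G90
G00 X46.2804 Y21.8183
M3 S434
G01 X48.4419 Y26.9347 F3196
G01 X50.5050 Y30.3688 F3196
G01 X52.2982 Y32.2583 F3196
G01 X53.6501 Y32.7411 F3196
G01 X54.3891 Y31.9548 F3196
G01 X54.3437 Y30.0373 F3196
G01 X53.3425 Y27.1264 F3196
G01 X51.2141 Y23.3597 F3196
M5
G00 X110.5395 Y27.4367
M3 S939
G01 X101.3512 Y32.7137 F1130
G01 X89.7272 Y34.0467 F1130
G01 X76.9575 Y32.5804 F1130
G01 X64.3322 Y29.4592 F1130
G01 X53.1413 Y25.8279 F1130
G01 X44.6749 Y22.8312 F1130
G01 X40.2231 Y21.6136 F1130
G01 X41.0759 Y23.3199 F1130
M5
G00 X0.0000 Y0.0000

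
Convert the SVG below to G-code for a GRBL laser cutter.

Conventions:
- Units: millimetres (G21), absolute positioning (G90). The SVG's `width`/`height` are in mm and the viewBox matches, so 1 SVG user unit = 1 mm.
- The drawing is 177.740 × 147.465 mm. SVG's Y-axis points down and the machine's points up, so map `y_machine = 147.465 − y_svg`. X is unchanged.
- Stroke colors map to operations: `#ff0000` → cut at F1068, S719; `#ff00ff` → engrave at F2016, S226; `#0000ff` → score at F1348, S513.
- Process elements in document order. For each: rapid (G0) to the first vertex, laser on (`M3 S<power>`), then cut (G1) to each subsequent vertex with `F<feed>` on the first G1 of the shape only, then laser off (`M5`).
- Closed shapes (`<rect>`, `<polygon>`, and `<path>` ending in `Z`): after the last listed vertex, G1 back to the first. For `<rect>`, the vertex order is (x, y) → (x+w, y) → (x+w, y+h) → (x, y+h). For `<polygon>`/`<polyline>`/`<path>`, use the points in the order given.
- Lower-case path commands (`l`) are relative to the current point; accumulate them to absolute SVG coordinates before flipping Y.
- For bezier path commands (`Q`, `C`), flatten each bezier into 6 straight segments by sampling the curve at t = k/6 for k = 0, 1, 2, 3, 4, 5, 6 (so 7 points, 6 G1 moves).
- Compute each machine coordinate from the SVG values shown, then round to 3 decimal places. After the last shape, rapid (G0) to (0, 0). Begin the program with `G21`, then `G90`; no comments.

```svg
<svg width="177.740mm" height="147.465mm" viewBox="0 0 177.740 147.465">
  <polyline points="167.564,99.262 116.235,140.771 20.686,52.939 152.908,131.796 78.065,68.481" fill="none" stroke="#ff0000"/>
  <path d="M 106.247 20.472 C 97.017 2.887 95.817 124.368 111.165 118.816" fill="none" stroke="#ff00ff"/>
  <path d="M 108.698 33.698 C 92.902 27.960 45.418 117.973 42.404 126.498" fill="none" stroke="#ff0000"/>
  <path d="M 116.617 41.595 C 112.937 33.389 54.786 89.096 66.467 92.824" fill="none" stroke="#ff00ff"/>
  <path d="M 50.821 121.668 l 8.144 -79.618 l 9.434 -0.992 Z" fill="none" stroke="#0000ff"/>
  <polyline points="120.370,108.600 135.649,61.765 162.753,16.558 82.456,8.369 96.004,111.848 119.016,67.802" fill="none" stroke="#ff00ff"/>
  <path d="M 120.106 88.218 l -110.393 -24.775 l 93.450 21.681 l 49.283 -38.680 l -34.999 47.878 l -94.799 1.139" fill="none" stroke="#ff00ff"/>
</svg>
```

G21
G90
G0 X167.564 Y48.203
M3 S719
G1 X116.235 Y6.694 F1068
G1 X20.686 Y94.526
G1 X152.908 Y15.669
G1 X78.065 Y78.984
M5
G0 X106.247 Y126.993
M3 S226
G1 X102.341 Y125.429 F2016
G1 X100.009 Y108.078
G1 X99.489 Y82.333
G1 X101.018 Y55.586
G1 X104.831 Y35.227
G1 X111.165 Y28.649
M5
G0 X108.698 Y113.767
M3 S719
G1 X98.512 Y109.477 F1068
G1 X85.160 Y94.152
G1 X70.758 Y72.716
G1 X57.421 Y50.090
G1 X47.264 Y31.200
G1 X42.404 Y20.967
M5
G0 X116.617 Y105.870
M3 S226
G1 X110.813 Y105.183 F2016
G1 X99.384 Y97.064
G1 X85.782 Y84.731
G1 X73.460 Y71.403
G1 X65.870 Y60.300
G1 X66.467 Y54.641
M5
G0 X50.821 Y25.797
M3 S513
G1 X58.965 Y105.415 F1348
G1 X68.399 Y106.407
G1 X50.821 Y25.797
M5
G0 X120.370 Y38.865
M3 S226
G1 X135.649 Y85.700 F2016
G1 X162.753 Y130.907
G1 X82.456 Y139.096
G1 X96.004 Y35.617
G1 X119.016 Y79.663
M5
G0 X120.106 Y59.247
M3 S226
G1 X9.713 Y84.022 F2016
G1 X103.163 Y62.341
G1 X152.446 Y101.021
G1 X117.447 Y53.143
G1 X22.648 Y52.004
M5
G0 X0.000 Y0.000

Since the viewBox matches the mm dimensions, user units are millimetres directly. The only transform is the Y-flip y_m = 147.465 − y_svg.

Shape 1 is a open polyline drawn with `<polyline>`. Its stroke #ff0000 means cut at S719, F1068. After flipping Y the toolpath is (167.564,48.203) → (116.235,6.694) → (20.686,94.526) → (152.908,15.669) → (78.065,78.984).

Shape 2 is a cubic bezier drawn with `<path>`. Its stroke #ff00ff means engrave at S226, F2016. After flipping Y the toolpath is (106.247,126.993) → (102.341,125.429) → (100.009,108.078) → (99.489,82.333) → (101.018,55.586) → (104.831,35.227) → (111.165,28.649).

Shape 3 is a cubic bezier drawn with `<path>`. Its stroke #ff0000 means cut at S719, F1068. After flipping Y the toolpath is (108.698,113.767) → (98.512,109.477) → (85.160,94.152) → (70.758,72.716) → (57.421,50.090) → (47.264,31.200) → (42.404,20.967).

Shape 4 is a cubic bezier drawn with `<path>`. Its stroke #ff00ff means engrave at S226, F2016. After flipping Y the toolpath is (116.617,105.870) → (110.813,105.183) → (99.384,97.064) → (85.782,84.731) → (73.460,71.403) → (65.870,60.300) → (66.467,54.641).

Shape 5 is a closed polygon drawn with `<path>`. Its stroke #0000ff means score at S513, F1348. After flipping Y the toolpath is (50.821,25.797) → (58.965,105.415) → (68.399,106.407) → (50.821,25.797), returning to the start.

Shape 6 is a open polyline drawn with `<polyline>`. Its stroke #ff00ff means engrave at S226, F2016. After flipping Y the toolpath is (120.370,38.865) → (135.649,85.700) → (162.753,130.907) → (82.456,139.096) → (96.004,35.617) → (119.016,79.663).

Shape 7 is a open polyline drawn with `<path>`. Its stroke #ff00ff means engrave at S226, F2016. After flipping Y the toolpath is (120.106,59.247) → (9.713,84.022) → (103.163,62.341) → (152.446,101.021) → (117.447,53.143) → (22.648,52.004).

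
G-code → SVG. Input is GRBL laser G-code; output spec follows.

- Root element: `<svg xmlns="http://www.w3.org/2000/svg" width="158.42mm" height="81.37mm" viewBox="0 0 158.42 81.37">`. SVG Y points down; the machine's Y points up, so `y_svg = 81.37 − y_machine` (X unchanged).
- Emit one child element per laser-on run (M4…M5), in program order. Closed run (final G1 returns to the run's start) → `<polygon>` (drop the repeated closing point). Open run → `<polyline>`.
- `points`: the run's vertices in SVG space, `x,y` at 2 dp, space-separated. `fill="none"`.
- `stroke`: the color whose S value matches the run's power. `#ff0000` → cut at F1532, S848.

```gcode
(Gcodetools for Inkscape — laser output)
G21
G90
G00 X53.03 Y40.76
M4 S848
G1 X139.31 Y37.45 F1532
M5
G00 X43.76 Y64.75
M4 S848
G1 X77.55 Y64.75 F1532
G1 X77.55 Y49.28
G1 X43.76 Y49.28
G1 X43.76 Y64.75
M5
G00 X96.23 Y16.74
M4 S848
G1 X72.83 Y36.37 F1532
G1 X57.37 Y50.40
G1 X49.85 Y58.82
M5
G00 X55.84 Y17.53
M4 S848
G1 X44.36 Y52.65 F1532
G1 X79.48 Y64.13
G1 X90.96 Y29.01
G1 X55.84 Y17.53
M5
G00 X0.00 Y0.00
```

<svg xmlns="http://www.w3.org/2000/svg" width="158.42mm" height="81.37mm" viewBox="0 0 158.42 81.37">
  <polyline points="53.03,40.61 139.31,43.92" fill="none" stroke="#ff0000"/>
  <polygon points="43.76,16.62 77.55,16.62 77.55,32.09 43.76,32.09" fill="none" stroke="#ff0000"/>
  <polyline points="96.23,64.63 72.83,45.00 57.37,30.97 49.85,22.55" fill="none" stroke="#ff0000"/>
  <polygon points="55.84,63.84 44.36,28.72 79.48,17.24 90.96,52.36" fill="none" stroke="#ff0000"/>
</svg>

Machine Y-up, SVG Y-down with viewBox height 81.37, so y_svg = 81.37 − y_machine; X carries over. Every run uses S848, so all elements get stroke `#ff0000` (cut).

Run 1: The run is open, so emit a `<polyline>` with points (Y-flipped): 53.03,40.61 139.31,43.92.

Run 2: The run returns to its start, so emit a `<polygon>` with points (Y-flipped): 43.76,16.62 77.55,16.62 77.55,32.09 43.76,32.09.

Run 3: The run is open, so emit a `<polyline>` with points (Y-flipped): 96.23,64.63 72.83,45.00 57.37,30.97 49.85,22.55.

Run 4: The run returns to its start, so emit a `<polygon>` with points (Y-flipped): 55.84,63.84 44.36,28.72 79.48,17.24 90.96,52.36.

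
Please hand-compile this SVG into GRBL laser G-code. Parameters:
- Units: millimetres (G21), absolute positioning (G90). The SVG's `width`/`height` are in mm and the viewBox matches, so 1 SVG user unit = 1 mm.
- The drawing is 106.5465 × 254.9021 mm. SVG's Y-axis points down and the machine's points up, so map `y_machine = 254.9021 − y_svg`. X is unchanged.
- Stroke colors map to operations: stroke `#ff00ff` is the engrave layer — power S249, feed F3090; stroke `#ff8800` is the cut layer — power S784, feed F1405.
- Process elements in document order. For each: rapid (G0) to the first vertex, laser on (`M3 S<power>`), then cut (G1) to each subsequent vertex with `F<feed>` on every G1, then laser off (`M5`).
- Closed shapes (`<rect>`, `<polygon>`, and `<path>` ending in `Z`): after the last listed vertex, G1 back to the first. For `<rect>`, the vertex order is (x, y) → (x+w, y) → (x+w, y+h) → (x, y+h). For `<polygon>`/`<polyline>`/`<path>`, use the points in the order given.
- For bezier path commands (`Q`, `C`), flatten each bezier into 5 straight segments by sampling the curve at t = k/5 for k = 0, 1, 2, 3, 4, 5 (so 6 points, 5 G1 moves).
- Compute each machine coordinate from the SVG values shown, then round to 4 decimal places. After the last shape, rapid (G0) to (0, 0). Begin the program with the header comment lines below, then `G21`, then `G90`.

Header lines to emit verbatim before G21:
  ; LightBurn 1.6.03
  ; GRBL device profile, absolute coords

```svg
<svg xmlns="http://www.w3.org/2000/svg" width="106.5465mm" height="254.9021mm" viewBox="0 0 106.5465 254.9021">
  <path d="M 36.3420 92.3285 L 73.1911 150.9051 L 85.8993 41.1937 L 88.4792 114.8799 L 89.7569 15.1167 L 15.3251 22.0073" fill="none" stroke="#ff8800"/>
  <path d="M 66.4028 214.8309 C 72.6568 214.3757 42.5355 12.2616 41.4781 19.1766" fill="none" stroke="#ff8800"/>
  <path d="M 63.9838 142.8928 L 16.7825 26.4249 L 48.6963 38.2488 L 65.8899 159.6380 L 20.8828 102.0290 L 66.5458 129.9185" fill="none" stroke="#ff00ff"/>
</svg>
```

viewBox `0 0 106.5465 254.9021` with mm width/height → 1 unit = 1 mm. Flip: y_m = 254.9021 − y_svg.

**Shape 1** — `<path>` open polyline, stroke `#ff8800` → cut (S784, F1405). Machine vertices: (36.3420,162.5736) → (73.1911,103.9970) → (85.8993,213.7084) → (88.4792,140.0222) → (89.7569,239.7854) → (15.3251,232.8948). Open path.

**Shape 2** — `<path>` cubic bezier, stroke `#ff8800` → cut (S784, F1405). Control points (SVG): P0=(66.4028,214.8309), P1=(72.6568,214.3757), P2=(42.5355,12.2616), P3=(41.4781,19.1766); sampled at t=k/5. Machine vertices: (66.4028,40.0712) → (66.3137,61.2579) → (60.6356,111.1297) → (52.5095,169.9736) → (45.0767,218.0765) → (41.4781,235.7255). Open path.

**Shape 3** — `<path>` open polyline, stroke `#ff00ff` → engrave (S249, F3090). Machine vertices: (63.9838,112.0093) → (16.7825,228.4772) → (48.6963,216.6533) → (65.8899,95.2641) → (20.8828,152.8731) → (66.5458,124.9836). Open path.

; LightBurn 1.6.03
; GRBL device profile, absolute coords
G21
G90
G0 X36.3420 Y162.5736
M3 S784
G1 X73.1911 Y103.9970 F1405
G1 X85.8993 Y213.7084 F1405
G1 X88.4792 Y140.0222 F1405
G1 X89.7569 Y239.7854 F1405
G1 X15.3251 Y232.8948 F1405
M5
G0 X66.4028 Y40.0712
M3 S784
G1 X66.3137 Y61.2579 F1405
G1 X60.6356 Y111.1297 F1405
G1 X52.5095 Y169.9736 F1405
G1 X45.0767 Y218.0765 F1405
G1 X41.4781 Y235.7255 F1405
M5
G0 X63.9838 Y112.0093
M3 S249
G1 X16.7825 Y228.4772 F3090
G1 X48.6963 Y216.6533 F3090
G1 X65.8899 Y95.2641 F3090
G1 X20.8828 Y152.8731 F3090
G1 X66.5458 Y124.9836 F3090
M5
G0 X0.0000 Y0.0000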